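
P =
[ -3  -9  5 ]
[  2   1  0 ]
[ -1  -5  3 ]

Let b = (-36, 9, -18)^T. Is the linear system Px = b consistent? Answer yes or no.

yes

Row reduce the augmented matrix [P | b].
R2 ← R2 + (2/3)·R1: [0, -5, 10/3, -15]
R3 ← R3 − (1/3)·R1: [0, -2, 4/3, -6]
R3 ← R3 − (2/5)·R2: [0, 0, 0, 0]
The echelon form has 2 nonzero rows, and every pivot lies in the first 3 columns, so rank(P) = rank([P|b]) = 2.
The system is consistent.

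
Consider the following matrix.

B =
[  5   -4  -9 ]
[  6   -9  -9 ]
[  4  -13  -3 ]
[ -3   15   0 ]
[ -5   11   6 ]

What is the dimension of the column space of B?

Row reduce to echelon form.
R2 ← R2 − (6/5)·R1: [0, -21/5, 9/5]
R3 ← R3 − (4/5)·R1: [0, -49/5, 21/5]
R4 ← R4 + (3/5)·R1: [0, 63/5, -27/5]
R5 ← R5 + R1: [0, 7, -3]
R3 ← R3 − (7/3)·R2: [0, 0, 0]
R4 ← R4 + (3)·R2: [0, 0, 0]
R5 ← R5 + (5/3)·R2: [0, 0, 0]
Echelon form has 2 nonzero rows, so rank(B) = 2.
The column space has dimension equal to the rank: 2.

2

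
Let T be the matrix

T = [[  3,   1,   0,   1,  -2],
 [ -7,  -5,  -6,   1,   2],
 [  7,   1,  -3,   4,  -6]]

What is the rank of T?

Row reduce to echelon form.
R2 ← R2 + (7/3)·R1: [0, -8/3, -6, 10/3, -8/3]
R3 ← R3 − (7/3)·R1: [0, -4/3, -3, 5/3, -4/3]
R3 ← R3 − (1/2)·R2: [0, 0, 0, 0, 0]
Echelon form has 2 nonzero rows, so rank(T) = 2.

2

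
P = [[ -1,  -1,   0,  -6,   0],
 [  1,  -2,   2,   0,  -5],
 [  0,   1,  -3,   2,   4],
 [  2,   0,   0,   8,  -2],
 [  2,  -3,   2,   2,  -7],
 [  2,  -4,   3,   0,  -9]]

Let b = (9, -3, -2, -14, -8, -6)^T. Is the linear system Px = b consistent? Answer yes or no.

yes

Row reduce the augmented matrix [P | b].
R2 ← R2 + R1: [0, -3, 2, -6, -5, 6]
R4 ← R4 + (2)·R1: [0, -2, 0, -4, -2, 4]
R5 ← R5 + (2)·R1: [0, -5, 2, -10, -7, 10]
R6 ← R6 + (2)·R1: [0, -6, 3, -12, -9, 12]
R3 ← R3 + (1/3)·R2: [0, 0, -7/3, 0, 7/3, 0]
R4 ← R4 − (2/3)·R2: [0, 0, -4/3, 0, 4/3, 0]
R5 ← R5 − (5/3)·R2: [0, 0, -4/3, 0, 4/3, 0]
R6 ← R6 − (2)·R2: [0, 0, -1, 0, 1, 0]
R4 ← R4 − (4/7)·R3: [0, 0, 0, 0, 0, 0]
R5 ← R5 − (4/7)·R3: [0, 0, 0, 0, 0, 0]
R6 ← R6 − (3/7)·R3: [0, 0, 0, 0, 0, 0]
The echelon form has 3 nonzero rows, and every pivot lies in the first 5 columns, so rank(P) = rank([P|b]) = 3.
The system is consistent.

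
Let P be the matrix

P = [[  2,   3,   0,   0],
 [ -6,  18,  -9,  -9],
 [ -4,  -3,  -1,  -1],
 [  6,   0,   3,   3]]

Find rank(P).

Row reduce to echelon form.
R2 ← R2 + (3)·R1: [0, 27, -9, -9]
R3 ← R3 + (2)·R1: [0, 3, -1, -1]
R4 ← R4 − (3)·R1: [0, -9, 3, 3]
R3 ← R3 − (1/9)·R2: [0, 0, 0, 0]
R4 ← R4 + (1/3)·R2: [0, 0, 0, 0]
Echelon form has 2 nonzero rows, so rank(P) = 2.

2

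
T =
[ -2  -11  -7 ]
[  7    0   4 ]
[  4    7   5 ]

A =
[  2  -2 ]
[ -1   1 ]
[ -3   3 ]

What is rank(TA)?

First compute TA:
[[ 28, -28],
 [  2,  -2],
 [-14,  14]]
Now row reduce the product.
R2 ← R2 − (1/14)·R1: [0, 0]
R3 ← R3 + (1/2)·R1: [0, 0]
1 nonzero row, so rank(TA) = 1.

1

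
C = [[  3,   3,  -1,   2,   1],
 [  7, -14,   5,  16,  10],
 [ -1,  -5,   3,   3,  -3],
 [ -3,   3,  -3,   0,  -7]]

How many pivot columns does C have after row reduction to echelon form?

Row reduce to echelon form.
R2 ← R2 − (7/3)·R1: [0, -21, 22/3, 34/3, 23/3]
R3 ← R3 + (1/3)·R1: [0, -4, 8/3, 11/3, -8/3]
R4 ← R4 + R1: [0, 6, -4, 2, -6]
R3 ← R3 − (4/21)·R2: [0, 0, 80/63, 95/63, -260/63]
R4 ← R4 + (2/7)·R2: [0, 0, -40/21, 110/21, -80/21]
R4 ← R4 + (3/2)·R3: [0, 0, 0, 15/2, -10]
Echelon form has 4 nonzero rows, so rank(C) = 4.
Each nonzero row contributes one pivot column: 4 pivot columns.

4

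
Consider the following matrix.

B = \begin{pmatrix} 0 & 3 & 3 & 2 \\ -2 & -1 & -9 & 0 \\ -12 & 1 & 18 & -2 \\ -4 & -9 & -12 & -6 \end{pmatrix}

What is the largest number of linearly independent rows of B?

3

Row reduce to echelon form.
Swap R1 ↔ R2
R3 ← R3 − (6)·R1: [0, 7, 72, -2]
R4 ← R4 − (2)·R1: [0, -7, 6, -6]
R3 ← R3 − (7/3)·R2: [0, 0, 65, -20/3]
R4 ← R4 + (7/3)·R2: [0, 0, 13, -4/3]
R4 ← R4 − (1/5)·R3: [0, 0, 0, 0]
Echelon form has 3 nonzero rows, so rank(B) = 3.
The rank gives the maximum number of linearly independent rows: 3.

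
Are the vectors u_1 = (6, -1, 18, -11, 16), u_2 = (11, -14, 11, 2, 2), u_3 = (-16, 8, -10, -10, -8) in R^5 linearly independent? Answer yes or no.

yes

Form the matrix with these vectors as rows and row reduce.
R2 ← R2 − (11/6)·R1: [0, -73/6, -22, 133/6, -82/3]
R3 ← R3 + (8/3)·R1: [0, 16/3, 38, -118/3, 104/3]
R3 ← R3 + (32/73)·R2: [0, 0, 2070/73, -2162/73, 1656/73]
3 nonzero rows, so the 3 vectors span a space of dimension 3.
Since 3 = 3, the vectors are linearly independent.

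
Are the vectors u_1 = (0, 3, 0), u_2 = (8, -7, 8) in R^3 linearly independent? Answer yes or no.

yes

Form the matrix with these vectors as rows and row reduce.
Swap R1 ↔ R2
2 nonzero rows, so the 2 vectors span a space of dimension 2.
Since 2 = 2, the vectors are linearly independent.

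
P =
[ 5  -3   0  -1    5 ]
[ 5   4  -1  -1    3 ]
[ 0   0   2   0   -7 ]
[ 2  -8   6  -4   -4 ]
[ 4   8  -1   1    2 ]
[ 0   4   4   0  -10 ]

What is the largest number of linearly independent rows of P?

5

Row reduce to echelon form.
R2 ← R2 − R1: [0, 7, -1, 0, -2]
R4 ← R4 − (2/5)·R1: [0, -34/5, 6, -18/5, -6]
R5 ← R5 − (4/5)·R1: [0, 52/5, -1, 9/5, -2]
R4 ← R4 + (34/35)·R2: [0, 0, 176/35, -18/5, -278/35]
R5 ← R5 − (52/35)·R2: [0, 0, 17/35, 9/5, 34/35]
R6 ← R6 − (4/7)·R2: [0, 0, 32/7, 0, -62/7]
R4 ← R4 − (88/35)·R3: [0, 0, 0, -18/5, 338/35]
R5 ← R5 − (17/70)·R3: [0, 0, 0, 9/5, 187/70]
R6 ← R6 − (16/7)·R3: [0, 0, 0, 0, 50/7]
R5 ← R5 + (1/2)·R4: [0, 0, 0, 0, 15/2]
R6 ← R6 − (20/21)·R5: [0, 0, 0, 0, 0]
Echelon form has 5 nonzero rows, so rank(P) = 5.
The rank gives the maximum number of linearly independent rows: 5.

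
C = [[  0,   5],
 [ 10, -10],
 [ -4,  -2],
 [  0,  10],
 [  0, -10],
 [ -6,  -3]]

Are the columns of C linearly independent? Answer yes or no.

Row reduce C to echelon form.
Swap R1 ↔ R2
R3 ← R3 + (2/5)·R1: [0, -6]
R6 ← R6 + (3/5)·R1: [0, -9]
R3 ← R3 + (6/5)·R2: [0, 0]
R4 ← R4 − (2)·R2: [0, 0]
R5 ← R5 + (2)·R2: [0, 0]
R6 ← R6 + (9/5)·R2: [0, 0]
2 pivots among 2 columns.
Every column is a pivot column, so the columns are linearly independent.

yes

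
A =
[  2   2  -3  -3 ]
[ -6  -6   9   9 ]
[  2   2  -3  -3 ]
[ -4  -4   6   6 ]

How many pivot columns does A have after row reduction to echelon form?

1

Row reduce to echelon form.
R2 ← R2 + (3)·R1: [0, 0, 0, 0]
R3 ← R3 − R1: [0, 0, 0, 0]
R4 ← R4 + (2)·R1: [0, 0, 0, 0]
Echelon form has 1 nonzero row, so rank(A) = 1.
Each nonzero row contributes one pivot column: 1 pivot columns.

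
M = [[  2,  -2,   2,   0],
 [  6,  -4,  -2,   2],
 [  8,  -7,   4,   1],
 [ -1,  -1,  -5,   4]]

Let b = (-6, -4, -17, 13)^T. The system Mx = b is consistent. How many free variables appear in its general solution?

1

Row reduce the augmented matrix [M | b].
R2 ← R2 − (3)·R1: [0, 2, -8, 2, 14]
R3 ← R3 − (4)·R1: [0, 1, -4, 1, 7]
R4 ← R4 + (1/2)·R1: [0, -2, -4, 4, 10]
R3 ← R3 − (1/2)·R2: [0, 0, 0, 0, 0]
R4 ← R4 + R2: [0, 0, -12, 6, 24]
Swap R3 ↔ R4
The echelon form has 3 nonzero rows, and every pivot lies in the first 4 columns, so rank(M) = rank([M|b]) = 3.
The system is consistent.
Free variables = (unknowns) − (rank) = 4 − 3 = 1.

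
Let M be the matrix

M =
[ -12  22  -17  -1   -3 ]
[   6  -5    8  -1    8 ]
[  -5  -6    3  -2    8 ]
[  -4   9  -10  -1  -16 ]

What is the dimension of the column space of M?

4

Row reduce to echelon form.
R2 ← R2 + (1/2)·R1: [0, 6, -1/2, -3/2, 13/2]
R3 ← R3 − (5/12)·R1: [0, -91/6, 121/12, -19/12, 37/4]
R4 ← R4 − (1/3)·R1: [0, 5/3, -13/3, -2/3, -15]
R3 ← R3 + (91/36)·R2: [0, 0, 635/72, -43/8, 1849/72]
R4 ← R4 − (5/18)·R2: [0, 0, -151/36, -1/4, -605/36]
R4 ← R4 + (302/635)·R3: [0, 0, 0, -1782/635, -2916/635]
Echelon form has 4 nonzero rows, so rank(M) = 4.
The column space has dimension equal to the rank: 4.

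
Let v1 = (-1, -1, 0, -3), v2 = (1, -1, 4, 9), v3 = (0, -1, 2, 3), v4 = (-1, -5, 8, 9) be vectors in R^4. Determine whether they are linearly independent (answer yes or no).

no

Form the matrix with these vectors as rows and row reduce.
R2 ← R2 + R1: [0, -2, 4, 6]
R4 ← R4 − R1: [0, -4, 8, 12]
R3 ← R3 − (1/2)·R2: [0, 0, 0, 0]
R4 ← R4 − (2)·R2: [0, 0, 0, 0]
2 nonzero rows, so the 4 vectors span a space of dimension 2.
Since 2 < 4, the vectors are linearly dependent.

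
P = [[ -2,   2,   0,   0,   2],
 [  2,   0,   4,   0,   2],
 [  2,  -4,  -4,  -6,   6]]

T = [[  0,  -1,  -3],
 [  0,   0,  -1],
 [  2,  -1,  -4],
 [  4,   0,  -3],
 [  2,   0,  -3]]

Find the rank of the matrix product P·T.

3

First compute PT:
[[  4,   2,  -2],
 [ 12,  -6, -28],
 [-20,   2,  14]]
Now row reduce the product.
R2 ← R2 − (3)·R1: [0, -12, -22]
R3 ← R3 + (5)·R1: [0, 12, 4]
R3 ← R3 + R2: [0, 0, -18]
3 nonzero rows, so rank(PT) = 3.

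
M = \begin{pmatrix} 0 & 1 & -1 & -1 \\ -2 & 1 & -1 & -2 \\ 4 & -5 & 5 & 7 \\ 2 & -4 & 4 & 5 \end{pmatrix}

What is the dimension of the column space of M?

Row reduce to echelon form.
Swap R1 ↔ R2
R3 ← R3 + (2)·R1: [0, -3, 3, 3]
R4 ← R4 + R1: [0, -3, 3, 3]
R3 ← R3 + (3)·R2: [0, 0, 0, 0]
R4 ← R4 + (3)·R2: [0, 0, 0, 0]
Echelon form has 2 nonzero rows, so rank(M) = 2.
The column space has dimension equal to the rank: 2.

2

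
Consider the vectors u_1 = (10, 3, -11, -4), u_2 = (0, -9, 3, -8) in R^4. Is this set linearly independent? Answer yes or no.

yes

Form the matrix with these vectors as rows and row reduce.
2 nonzero rows, so the 2 vectors span a space of dimension 2.
Since 2 = 2, the vectors are linearly independent.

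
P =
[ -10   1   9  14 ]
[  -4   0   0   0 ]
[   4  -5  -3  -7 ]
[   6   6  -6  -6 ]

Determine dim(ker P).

1

Row reduce to echelon form.
R2 ← R2 − (2/5)·R1: [0, -2/5, -18/5, -28/5]
R3 ← R3 + (2/5)·R1: [0, -23/5, 3/5, -7/5]
R4 ← R4 + (3/5)·R1: [0, 33/5, -3/5, 12/5]
R3 ← R3 − (23/2)·R2: [0, 0, 42, 63]
R4 ← R4 + (33/2)·R2: [0, 0, -60, -90]
R4 ← R4 + (10/7)·R3: [0, 0, 0, 0]
3 nonzero rows, so rank(P) = 3.
P has 4 columns; by rank–nullity, nullity = 4 − 3 = 1.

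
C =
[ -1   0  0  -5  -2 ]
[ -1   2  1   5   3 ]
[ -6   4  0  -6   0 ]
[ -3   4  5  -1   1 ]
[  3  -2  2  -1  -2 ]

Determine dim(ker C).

2

Row reduce to echelon form.
R2 ← R2 − R1: [0, 2, 1, 10, 5]
R3 ← R3 − (6)·R1: [0, 4, 0, 24, 12]
R4 ← R4 − (3)·R1: [0, 4, 5, 14, 7]
R5 ← R5 + (3)·R1: [0, -2, 2, -16, -8]
R3 ← R3 − (2)·R2: [0, 0, -2, 4, 2]
R4 ← R4 − (2)·R2: [0, 0, 3, -6, -3]
R5 ← R5 + R2: [0, 0, 3, -6, -3]
R4 ← R4 + (3/2)·R3: [0, 0, 0, 0, 0]
R5 ← R5 + (3/2)·R3: [0, 0, 0, 0, 0]
3 nonzero rows, so rank(C) = 3.
C has 5 columns; by rank–nullity, nullity = 5 − 3 = 2.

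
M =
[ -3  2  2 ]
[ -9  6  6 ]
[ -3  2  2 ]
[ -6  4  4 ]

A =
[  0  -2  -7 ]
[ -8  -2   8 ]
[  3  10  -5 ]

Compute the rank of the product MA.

1

First compute MA:
[[-10,  22,  27],
 [-30,  66,  81],
 [-10,  22,  27],
 [-20,  44,  54]]
Now row reduce the product.
R2 ← R2 − (3)·R1: [0, 0, 0]
R3 ← R3 − R1: [0, 0, 0]
R4 ← R4 − (2)·R1: [0, 0, 0]
1 nonzero row, so rank(MA) = 1.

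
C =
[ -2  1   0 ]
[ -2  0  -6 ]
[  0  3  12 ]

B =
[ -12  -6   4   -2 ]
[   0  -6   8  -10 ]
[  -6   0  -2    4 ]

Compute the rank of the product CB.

2

First compute CB:
[[ 24,   6,   0,  -6],
 [ 60,  12,   4, -20],
 [-72, -18,   0,  18]]
Now row reduce the product.
R2 ← R2 − (5/2)·R1: [0, -3, 4, -5]
R3 ← R3 + (3)·R1: [0, 0, 0, 0]
2 nonzero rows, so rank(CB) = 2.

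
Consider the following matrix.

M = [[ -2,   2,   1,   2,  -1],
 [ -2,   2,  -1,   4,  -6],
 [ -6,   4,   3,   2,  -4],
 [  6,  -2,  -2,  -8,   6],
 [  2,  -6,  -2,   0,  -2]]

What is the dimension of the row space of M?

4

Row reduce to echelon form.
R2 ← R2 − R1: [0, 0, -2, 2, -5]
R3 ← R3 − (3)·R1: [0, -2, 0, -4, -1]
R4 ← R4 + (3)·R1: [0, 4, 1, -2, 3]
R5 ← R5 + R1: [0, -4, -1, 2, -3]
Swap R2 ↔ R3
R4 ← R4 + (2)·R2: [0, 0, 1, -10, 1]
R5 ← R5 − (2)·R2: [0, 0, -1, 10, -1]
R4 ← R4 + (1/2)·R3: [0, 0, 0, -9, -3/2]
R5 ← R5 − (1/2)·R3: [0, 0, 0, 9, 3/2]
R5 ← R5 + R4: [0, 0, 0, 0, 0]
Echelon form has 4 nonzero rows, so rank(M) = 4.
The row space has dimension equal to the rank: 4.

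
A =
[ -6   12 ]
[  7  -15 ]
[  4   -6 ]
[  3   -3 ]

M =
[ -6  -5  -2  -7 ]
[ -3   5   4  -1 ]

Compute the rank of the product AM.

First compute AM:
[[  0,  90,  60,  30],
 [  3, -110, -74, -34],
 [ -6, -50, -32, -22],
 [ -9, -30, -18, -18]]
Now row reduce the product.
Swap R1 ↔ R2
R3 ← R3 + (2)·R1: [0, -270, -180, -90]
R4 ← R4 + (3)·R1: [0, -360, -240, -120]
R3 ← R3 + (3)·R2: [0, 0, 0, 0]
R4 ← R4 + (4)·R2: [0, 0, 0, 0]
2 nonzero rows, so rank(AM) = 2.

2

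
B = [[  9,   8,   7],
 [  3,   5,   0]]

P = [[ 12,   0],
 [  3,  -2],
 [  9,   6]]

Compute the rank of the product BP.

First compute BP:
[[195,  26],
 [ 51, -10]]
Now row reduce the product.
R2 ← R2 − (17/65)·R1: [0, -84/5]
2 nonzero rows, so rank(BP) = 2.

2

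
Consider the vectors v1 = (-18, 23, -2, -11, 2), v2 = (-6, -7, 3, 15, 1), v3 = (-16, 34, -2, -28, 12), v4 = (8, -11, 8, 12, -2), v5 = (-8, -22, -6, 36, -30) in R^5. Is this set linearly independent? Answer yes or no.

Form the matrix with these vectors as rows and row reduce.
R2 ← R2 − (1/3)·R1: [0, -44/3, 11/3, 56/3, 1/3]
R3 ← R3 − (8/9)·R1: [0, 122/9, -2/9, -164/9, 92/9]
R4 ← R4 + (4/9)·R1: [0, -7/9, 64/9, 64/9, -10/9]
R5 ← R5 − (4/9)·R1: [0, -290/9, -46/9, 368/9, -278/9]
R3 ← R3 + (61/66)·R2: [0, 0, 19/6, -32/33, 695/66]
R4 ← R4 − (7/132)·R2: [0, 0, 83/12, 202/33, -149/132]
R5 ← R5 − (145/66)·R2: [0, 0, -79/6, -4/33, -2087/66]
R4 ← R4 − (83/38)·R3: [0, 0, 0, 1722/209, -5043/209]
R5 ← R5 + (79/19)·R3: [0, 0, 0, -868/209, 2542/209]
R5 ← R5 + (62/123)·R4: [0, 0, 0, 0, 0]
4 nonzero rows, so the 5 vectors span a space of dimension 4.
Since 4 < 5, the vectors are linearly dependent.

no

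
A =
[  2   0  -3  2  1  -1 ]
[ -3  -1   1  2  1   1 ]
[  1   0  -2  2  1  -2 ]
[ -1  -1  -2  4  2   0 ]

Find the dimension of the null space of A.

3

Row reduce to echelon form.
R2 ← R2 + (3/2)·R1: [0, -1, -7/2, 5, 5/2, -1/2]
R3 ← R3 − (1/2)·R1: [0, 0, -1/2, 1, 1/2, -3/2]
R4 ← R4 + (1/2)·R1: [0, -1, -7/2, 5, 5/2, -1/2]
R4 ← R4 − R2: [0, 0, 0, 0, 0, 0]
3 nonzero rows, so rank(A) = 3.
A has 6 columns; by rank–nullity, nullity = 6 − 3 = 3.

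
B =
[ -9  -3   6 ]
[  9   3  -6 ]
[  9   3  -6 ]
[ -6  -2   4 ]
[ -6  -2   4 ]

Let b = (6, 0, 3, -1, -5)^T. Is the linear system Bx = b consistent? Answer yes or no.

Row reduce the augmented matrix [B | b].
R2 ← R2 + R1: [0, 0, 0, 6]
R3 ← R3 + R1: [0, 0, 0, 9]
R4 ← R4 − (2/3)·R1: [0, 0, 0, -5]
R5 ← R5 − (2/3)·R1: [0, 0, 0, -9]
R3 ← R3 − (3/2)·R2: [0, 0, 0, 0]
R4 ← R4 + (5/6)·R2: [0, 0, 0, 0]
R5 ← R5 + (3/2)·R2: [0, 0, 0, 0]
The echelon form has 2 nonzero rows; the last pivot sits in the augmented column, so rank(B) = 1 but rank([B|b]) = 2.
Since the ranks differ, the system is inconsistent.

no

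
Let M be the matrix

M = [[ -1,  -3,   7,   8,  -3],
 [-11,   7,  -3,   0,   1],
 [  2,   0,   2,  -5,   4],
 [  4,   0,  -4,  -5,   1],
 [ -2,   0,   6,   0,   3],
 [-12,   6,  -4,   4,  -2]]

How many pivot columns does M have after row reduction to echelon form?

5

Row reduce to echelon form.
R2 ← R2 − (11)·R1: [0, 40, -80, -88, 34]
R3 ← R3 + (2)·R1: [0, -6, 16, 11, -2]
R4 ← R4 + (4)·R1: [0, -12, 24, 27, -11]
R5 ← R5 − (2)·R1: [0, 6, -8, -16, 9]
R6 ← R6 − (12)·R1: [0, 42, -88, -92, 34]
R3 ← R3 + (3/20)·R2: [0, 0, 4, -11/5, 31/10]
R4 ← R4 + (3/10)·R2: [0, 0, 0, 3/5, -4/5]
R5 ← R5 − (3/20)·R2: [0, 0, 4, -14/5, 39/10]
R6 ← R6 − (21/20)·R2: [0, 0, -4, 2/5, -17/10]
R5 ← R5 − R3: [0, 0, 0, -3/5, 4/5]
R6 ← R6 + R3: [0, 0, 0, -9/5, 7/5]
R5 ← R5 + R4: [0, 0, 0, 0, 0]
R6 ← R6 + (3)·R4: [0, 0, 0, 0, -1]
Swap R5 ↔ R6
Echelon form has 5 nonzero rows, so rank(M) = 5.
Each nonzero row contributes one pivot column: 5 pivot columns.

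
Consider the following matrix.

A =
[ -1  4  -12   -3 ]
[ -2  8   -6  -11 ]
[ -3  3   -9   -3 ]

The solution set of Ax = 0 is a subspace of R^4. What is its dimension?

Row reduce to echelon form.
R2 ← R2 − (2)·R1: [0, 0, 18, -5]
R3 ← R3 − (3)·R1: [0, -9, 27, 6]
Swap R2 ↔ R3
3 nonzero rows, so rank(A) = 3.
A has 4 columns; by rank–nullity, nullity = 4 − 3 = 1.

1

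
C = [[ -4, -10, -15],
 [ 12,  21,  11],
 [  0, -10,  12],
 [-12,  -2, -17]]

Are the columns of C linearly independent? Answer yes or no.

Row reduce C to echelon form.
R2 ← R2 + (3)·R1: [0, -9, -34]
R4 ← R4 − (3)·R1: [0, 28, 28]
R3 ← R3 − (10/9)·R2: [0, 0, 448/9]
R4 ← R4 + (28/9)·R2: [0, 0, -700/9]
R4 ← R4 + (25/16)·R3: [0, 0, 0]
3 pivots among 3 columns.
Every column is a pivot column, so the columns are linearly independent.

yes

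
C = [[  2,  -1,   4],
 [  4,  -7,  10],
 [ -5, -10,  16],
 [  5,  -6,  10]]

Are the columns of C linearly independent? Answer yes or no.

Row reduce C to echelon form.
R2 ← R2 − (2)·R1: [0, -5, 2]
R3 ← R3 + (5/2)·R1: [0, -25/2, 26]
R4 ← R4 − (5/2)·R1: [0, -7/2, 0]
R3 ← R3 − (5/2)·R2: [0, 0, 21]
R4 ← R4 − (7/10)·R2: [0, 0, -7/5]
R4 ← R4 + (1/15)·R3: [0, 0, 0]
3 pivots among 3 columns.
Every column is a pivot column, so the columns are linearly independent.

yes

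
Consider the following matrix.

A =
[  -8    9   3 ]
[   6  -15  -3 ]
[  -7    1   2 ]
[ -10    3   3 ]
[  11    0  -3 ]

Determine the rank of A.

2

Row reduce to echelon form.
R2 ← R2 + (3/4)·R1: [0, -33/4, -3/4]
R3 ← R3 − (7/8)·R1: [0, -55/8, -5/8]
R4 ← R4 − (5/4)·R1: [0, -33/4, -3/4]
R5 ← R5 + (11/8)·R1: [0, 99/8, 9/8]
R3 ← R3 − (5/6)·R2: [0, 0, 0]
R4 ← R4 − R2: [0, 0, 0]
R5 ← R5 + (3/2)·R2: [0, 0, 0]
Echelon form has 2 nonzero rows, so rank(A) = 2.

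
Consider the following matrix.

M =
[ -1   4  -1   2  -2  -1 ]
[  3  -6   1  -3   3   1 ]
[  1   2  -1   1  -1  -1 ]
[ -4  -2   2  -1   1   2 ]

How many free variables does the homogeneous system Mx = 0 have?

Row reduce to echelon form.
R2 ← R2 + (3)·R1: [0, 6, -2, 3, -3, -2]
R3 ← R3 + R1: [0, 6, -2, 3, -3, -2]
R4 ← R4 − (4)·R1: [0, -18, 6, -9, 9, 6]
R3 ← R3 − R2: [0, 0, 0, 0, 0, 0]
R4 ← R4 + (3)·R2: [0, 0, 0, 0, 0, 0]
2 nonzero rows, so rank(M) = 2.
M has 6 columns; by rank–nullity, nullity = 6 − 2 = 4.

4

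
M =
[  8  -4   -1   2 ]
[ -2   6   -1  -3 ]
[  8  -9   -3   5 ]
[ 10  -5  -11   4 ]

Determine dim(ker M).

1

Row reduce to echelon form.
R2 ← R2 + (1/4)·R1: [0, 5, -5/4, -5/2]
R3 ← R3 − R1: [0, -5, -2, 3]
R4 ← R4 − (5/4)·R1: [0, 0, -39/4, 3/2]
R3 ← R3 + R2: [0, 0, -13/4, 1/2]
R4 ← R4 − (3)·R3: [0, 0, 0, 0]
3 nonzero rows, so rank(M) = 3.
M has 4 columns; by rank–nullity, nullity = 4 − 3 = 1.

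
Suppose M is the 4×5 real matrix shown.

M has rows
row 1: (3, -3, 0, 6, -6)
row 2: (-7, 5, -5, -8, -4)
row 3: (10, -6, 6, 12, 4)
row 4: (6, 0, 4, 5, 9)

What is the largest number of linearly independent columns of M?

Row reduce to echelon form.
R2 ← R2 + (7/3)·R1: [0, -2, -5, 6, -18]
R3 ← R3 − (10/3)·R1: [0, 4, 6, -8, 24]
R4 ← R4 − (2)·R1: [0, 6, 4, -7, 21]
R3 ← R3 + (2)·R2: [0, 0, -4, 4, -12]
R4 ← R4 + (3)·R2: [0, 0, -11, 11, -33]
R4 ← R4 − (11/4)·R3: [0, 0, 0, 0, 0]
Echelon form has 3 nonzero rows, so rank(M) = 3.
The rank gives the maximum number of linearly independent columns: 3.

3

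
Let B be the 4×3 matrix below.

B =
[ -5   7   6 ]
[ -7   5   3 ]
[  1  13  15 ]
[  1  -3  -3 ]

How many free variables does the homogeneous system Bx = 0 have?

Row reduce to echelon form.
R2 ← R2 − (7/5)·R1: [0, -24/5, -27/5]
R3 ← R3 + (1/5)·R1: [0, 72/5, 81/5]
R4 ← R4 + (1/5)·R1: [0, -8/5, -9/5]
R3 ← R3 + (3)·R2: [0, 0, 0]
R4 ← R4 − (1/3)·R2: [0, 0, 0]
2 nonzero rows, so rank(B) = 2.
B has 3 columns; by rank–nullity, nullity = 3 − 2 = 1.

1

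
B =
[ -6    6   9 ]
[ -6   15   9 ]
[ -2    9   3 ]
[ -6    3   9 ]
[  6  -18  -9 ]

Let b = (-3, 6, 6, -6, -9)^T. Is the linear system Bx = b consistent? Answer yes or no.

yes

Row reduce the augmented matrix [B | b].
R2 ← R2 − R1: [0, 9, 0, 9]
R3 ← R3 − (1/3)·R1: [0, 7, 0, 7]
R4 ← R4 − R1: [0, -3, 0, -3]
R5 ← R5 + R1: [0, -12, 0, -12]
R3 ← R3 − (7/9)·R2: [0, 0, 0, 0]
R4 ← R4 + (1/3)·R2: [0, 0, 0, 0]
R5 ← R5 + (4/3)·R2: [0, 0, 0, 0]
The echelon form has 2 nonzero rows, and every pivot lies in the first 3 columns, so rank(B) = rank([B|b]) = 2.
The system is consistent.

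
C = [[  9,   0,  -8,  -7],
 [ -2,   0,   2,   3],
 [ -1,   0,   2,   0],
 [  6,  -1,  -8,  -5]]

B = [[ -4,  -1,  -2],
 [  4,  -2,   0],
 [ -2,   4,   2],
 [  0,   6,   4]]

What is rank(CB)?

First compute CB:
[[-20, -83, -62],
 [  4,  28,  20],
 [  0,   9,   6],
 [-12, -66, -48]]
Now row reduce the product.
R2 ← R2 + (1/5)·R1: [0, 57/5, 38/5]
R4 ← R4 − (3/5)·R1: [0, -81/5, -54/5]
R3 ← R3 − (15/19)·R2: [0, 0, 0]
R4 ← R4 + (27/19)·R2: [0, 0, 0]
2 nonzero rows, so rank(CB) = 2.

2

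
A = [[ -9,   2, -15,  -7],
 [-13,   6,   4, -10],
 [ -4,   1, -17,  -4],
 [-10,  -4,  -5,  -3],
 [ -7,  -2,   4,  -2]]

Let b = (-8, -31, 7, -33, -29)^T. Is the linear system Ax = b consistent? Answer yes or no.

yes

Row reduce the augmented matrix [A | b].
R2 ← R2 − (13/9)·R1: [0, 28/9, 77/3, 1/9, -175/9]
R3 ← R3 − (4/9)·R1: [0, 1/9, -31/3, -8/9, 95/9]
R4 ← R4 − (10/9)·R1: [0, -56/9, 35/3, 43/9, -217/9]
R5 ← R5 − (7/9)·R1: [0, -32/9, 47/3, 31/9, -205/9]
R3 ← R3 − (1/28)·R2: [0, 0, -45/4, -25/28, 45/4]
R4 ← R4 + (2)·R2: [0, 0, 63, 5, -63]
R5 ← R5 + (8/7)·R2: [0, 0, 45, 25/7, -45]
R4 ← R4 + (28/5)·R3: [0, 0, 0, 0, 0]
R5 ← R5 + (4)·R3: [0, 0, 0, 0, 0]
The echelon form has 3 nonzero rows, and every pivot lies in the first 4 columns, so rank(A) = rank([A|b]) = 3.
The system is consistent.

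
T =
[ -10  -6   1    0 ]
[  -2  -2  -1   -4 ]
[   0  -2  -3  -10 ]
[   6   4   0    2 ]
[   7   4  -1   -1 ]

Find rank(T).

2

Row reduce to echelon form.
R2 ← R2 − (1/5)·R1: [0, -4/5, -6/5, -4]
R4 ← R4 + (3/5)·R1: [0, 2/5, 3/5, 2]
R5 ← R5 + (7/10)·R1: [0, -1/5, -3/10, -1]
R3 ← R3 − (5/2)·R2: [0, 0, 0, 0]
R4 ← R4 + (1/2)·R2: [0, 0, 0, 0]
R5 ← R5 − (1/4)·R2: [0, 0, 0, 0]
Echelon form has 2 nonzero rows, so rank(T) = 2.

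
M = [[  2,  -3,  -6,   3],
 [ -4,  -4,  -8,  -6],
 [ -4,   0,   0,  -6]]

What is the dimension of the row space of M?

2

Row reduce to echelon form.
R2 ← R2 + (2)·R1: [0, -10, -20, 0]
R3 ← R3 + (2)·R1: [0, -6, -12, 0]
R3 ← R3 − (3/5)·R2: [0, 0, 0, 0]
Echelon form has 2 nonzero rows, so rank(M) = 2.
The row space has dimension equal to the rank: 2.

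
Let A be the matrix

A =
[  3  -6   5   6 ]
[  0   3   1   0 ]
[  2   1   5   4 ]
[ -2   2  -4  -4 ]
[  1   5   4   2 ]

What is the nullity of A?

2

Row reduce to echelon form.
R3 ← R3 − (2/3)·R1: [0, 5, 5/3, 0]
R4 ← R4 + (2/3)·R1: [0, -2, -2/3, 0]
R5 ← R5 − (1/3)·R1: [0, 7, 7/3, 0]
R3 ← R3 − (5/3)·R2: [0, 0, 0, 0]
R4 ← R4 + (2/3)·R2: [0, 0, 0, 0]
R5 ← R5 − (7/3)·R2: [0, 0, 0, 0]
2 nonzero rows, so rank(A) = 2.
A has 4 columns; by rank–nullity, nullity = 4 − 2 = 2.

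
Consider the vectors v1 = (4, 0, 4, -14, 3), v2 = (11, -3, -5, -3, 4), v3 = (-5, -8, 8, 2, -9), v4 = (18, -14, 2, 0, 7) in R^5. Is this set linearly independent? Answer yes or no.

Form the matrix with these vectors as rows and row reduce.
R2 ← R2 − (11/4)·R1: [0, -3, -16, 71/2, -17/4]
R3 ← R3 + (5/4)·R1: [0, -8, 13, -31/2, -21/4]
R4 ← R4 − (9/2)·R1: [0, -14, -16, 63, -13/2]
R3 ← R3 − (8/3)·R2: [0, 0, 167/3, -661/6, 73/12]
R4 ← R4 − (14/3)·R2: [0, 0, 176/3, -308/3, 40/3]
R4 ← R4 − (176/167)·R3: [0, 0, 0, 2244/167, 1156/167]
4 nonzero rows, so the 4 vectors span a space of dimension 4.
Since 4 = 4, the vectors are linearly independent.

yes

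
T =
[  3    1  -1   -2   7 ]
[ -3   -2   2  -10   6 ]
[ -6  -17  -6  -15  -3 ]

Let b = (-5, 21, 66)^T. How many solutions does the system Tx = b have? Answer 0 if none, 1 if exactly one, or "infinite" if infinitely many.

infinite

Row reduce the augmented matrix [T | b].
R2 ← R2 + R1: [0, -1, 1, -12, 13, 16]
R3 ← R3 + (2)·R1: [0, -15, -8, -19, 11, 56]
R3 ← R3 − (15)·R2: [0, 0, -23, 161, -184, -184]
The echelon form has 3 nonzero rows, and every pivot lies in the first 5 columns, so rank(T) = rank([T|b]) = 3.
The system is consistent.
rank = 3 < 5 unknowns, so there are infinitely many solutions.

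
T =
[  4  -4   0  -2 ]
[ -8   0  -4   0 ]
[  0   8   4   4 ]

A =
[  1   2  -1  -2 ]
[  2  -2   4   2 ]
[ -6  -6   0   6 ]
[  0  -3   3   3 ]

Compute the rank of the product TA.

2

First compute TA:
[[ -4,  22, -26, -22],
 [ 16,   8,   8,  -8],
 [ -8, -52,  44,  52]]
Now row reduce the product.
R2 ← R2 + (4)·R1: [0, 96, -96, -96]
R3 ← R3 − (2)·R1: [0, -96, 96, 96]
R3 ← R3 + R2: [0, 0, 0, 0]
2 nonzero rows, so rank(TA) = 2.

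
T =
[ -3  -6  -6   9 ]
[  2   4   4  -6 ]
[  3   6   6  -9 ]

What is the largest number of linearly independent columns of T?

Row reduce to echelon form.
R2 ← R2 + (2/3)·R1: [0, 0, 0, 0]
R3 ← R3 + R1: [0, 0, 0, 0]
Echelon form has 1 nonzero row, so rank(T) = 1.
The rank gives the maximum number of linearly independent columns: 1.

1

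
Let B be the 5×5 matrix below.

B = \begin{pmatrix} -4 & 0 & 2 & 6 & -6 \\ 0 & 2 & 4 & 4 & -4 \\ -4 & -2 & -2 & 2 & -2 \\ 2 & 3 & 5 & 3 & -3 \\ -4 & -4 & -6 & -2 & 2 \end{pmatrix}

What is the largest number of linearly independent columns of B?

2

Row reduce to echelon form.
R3 ← R3 − R1: [0, -2, -4, -4, 4]
R4 ← R4 + (1/2)·R1: [0, 3, 6, 6, -6]
R5 ← R5 − R1: [0, -4, -8, -8, 8]
R3 ← R3 + R2: [0, 0, 0, 0, 0]
R4 ← R4 − (3/2)·R2: [0, 0, 0, 0, 0]
R5 ← R5 + (2)·R2: [0, 0, 0, 0, 0]
Echelon form has 2 nonzero rows, so rank(B) = 2.
The rank gives the maximum number of linearly independent columns: 2.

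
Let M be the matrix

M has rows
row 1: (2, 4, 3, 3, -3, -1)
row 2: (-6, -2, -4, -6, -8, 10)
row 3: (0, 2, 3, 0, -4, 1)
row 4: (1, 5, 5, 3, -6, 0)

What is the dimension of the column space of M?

4

Row reduce to echelon form.
R2 ← R2 + (3)·R1: [0, 10, 5, 3, -17, 7]
R4 ← R4 − (1/2)·R1: [0, 3, 7/2, 3/2, -9/2, 1/2]
R3 ← R3 − (1/5)·R2: [0, 0, 2, -3/5, -3/5, -2/5]
R4 ← R4 − (3/10)·R2: [0, 0, 2, 3/5, 3/5, -8/5]
R4 ← R4 − R3: [0, 0, 0, 6/5, 6/5, -6/5]
Echelon form has 4 nonzero rows, so rank(M) = 4.
The column space has dimension equal to the rank: 4.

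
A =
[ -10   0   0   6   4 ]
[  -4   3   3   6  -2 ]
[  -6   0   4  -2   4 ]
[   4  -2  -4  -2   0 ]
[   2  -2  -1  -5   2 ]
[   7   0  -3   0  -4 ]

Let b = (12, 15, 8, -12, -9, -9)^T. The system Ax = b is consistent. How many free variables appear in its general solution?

2

Row reduce the augmented matrix [A | b].
R2 ← R2 − (2/5)·R1: [0, 3, 3, 18/5, -18/5, 51/5]
R3 ← R3 − (3/5)·R1: [0, 0, 4, -28/5, 8/5, 4/5]
R4 ← R4 + (2/5)·R1: [0, -2, -4, 2/5, 8/5, -36/5]
R5 ← R5 + (1/5)·R1: [0, -2, -1, -19/5, 14/5, -33/5]
R6 ← R6 + (7/10)·R1: [0, 0, -3, 21/5, -6/5, -3/5]
R4 ← R4 + (2/3)·R2: [0, 0, -2, 14/5, -4/5, -2/5]
R5 ← R5 + (2/3)·R2: [0, 0, 1, -7/5, 2/5, 1/5]
R4 ← R4 + (1/2)·R3: [0, 0, 0, 0, 0, 0]
R5 ← R5 − (1/4)·R3: [0, 0, 0, 0, 0, 0]
R6 ← R6 + (3/4)·R3: [0, 0, 0, 0, 0, 0]
The echelon form has 3 nonzero rows, and every pivot lies in the first 5 columns, so rank(A) = rank([A|b]) = 3.
The system is consistent.
Free variables = (unknowns) − (rank) = 5 − 3 = 2.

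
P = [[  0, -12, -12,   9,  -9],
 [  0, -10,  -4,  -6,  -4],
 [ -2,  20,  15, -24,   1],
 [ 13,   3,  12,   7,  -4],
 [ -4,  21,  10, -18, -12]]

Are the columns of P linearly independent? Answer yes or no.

yes

Row reduce P to echelon form.
Swap R1 ↔ R3
R4 ← R4 + (13/2)·R1: [0, 133, 219/2, -149, 5/2]
R5 ← R5 − (2)·R1: [0, -19, -20, 30, -14]
R3 ← R3 − (6/5)·R2: [0, 0, -36/5, 81/5, -21/5]
R4 ← R4 + (133/10)·R2: [0, 0, 563/10, -1144/5, -507/10]
R5 ← R5 − (19/10)·R2: [0, 0, -62/5, 207/5, -32/5]
R4 ← R4 + (563/72)·R3: [0, 0, 0, -817/8, -2005/24]
R5 ← R5 − (31/18)·R3: [0, 0, 0, 27/2, 5/6]
R5 ← R5 + (108/817)·R4: [0, 0, 0, 0, -25025/2451]
5 pivots among 5 columns.
Every column is a pivot column, so the columns are linearly independent.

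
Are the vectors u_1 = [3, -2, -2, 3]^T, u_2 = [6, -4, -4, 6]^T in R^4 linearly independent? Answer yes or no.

no

Form the matrix with these vectors as rows and row reduce.
R2 ← R2 − (2)·R1: [0, 0, 0, 0]
1 nonzero row, so the 2 vectors span a space of dimension 1.
Since 1 < 2, the vectors are linearly dependent.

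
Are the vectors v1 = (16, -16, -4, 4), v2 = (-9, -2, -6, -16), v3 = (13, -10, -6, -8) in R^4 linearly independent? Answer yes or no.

yes

Form the matrix with these vectors as rows and row reduce.
R2 ← R2 + (9/16)·R1: [0, -11, -33/4, -55/4]
R3 ← R3 − (13/16)·R1: [0, 3, -11/4, -45/4]
R3 ← R3 + (3/11)·R2: [0, 0, -5, -15]
3 nonzero rows, so the 3 vectors span a space of dimension 3.
Since 3 = 3, the vectors are linearly independent.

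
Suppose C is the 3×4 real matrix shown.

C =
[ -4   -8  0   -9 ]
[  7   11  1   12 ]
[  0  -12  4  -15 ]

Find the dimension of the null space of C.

2

Row reduce to echelon form.
R2 ← R2 + (7/4)·R1: [0, -3, 1, -15/4]
R3 ← R3 − (4)·R2: [0, 0, 0, 0]
2 nonzero rows, so rank(C) = 2.
C has 4 columns; by rank–nullity, nullity = 4 − 2 = 2.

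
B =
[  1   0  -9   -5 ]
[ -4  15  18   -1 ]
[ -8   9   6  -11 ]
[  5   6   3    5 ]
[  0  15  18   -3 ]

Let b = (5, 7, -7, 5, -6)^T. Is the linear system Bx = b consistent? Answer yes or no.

no

Row reduce the augmented matrix [B | b].
R2 ← R2 + (4)·R1: [0, 15, -18, -21, 27]
R3 ← R3 + (8)·R1: [0, 9, -66, -51, 33]
R4 ← R4 − (5)·R1: [0, 6, 48, 30, -20]
R3 ← R3 − (3/5)·R2: [0, 0, -276/5, -192/5, 84/5]
R4 ← R4 − (2/5)·R2: [0, 0, 276/5, 192/5, -154/5]
R5 ← R5 − R2: [0, 0, 36, 18, -33]
R4 ← R4 + R3: [0, 0, 0, 0, -14]
R5 ← R5 + (15/23)·R3: [0, 0, 0, -162/23, -507/23]
Swap R4 ↔ R5
The echelon form has 5 nonzero rows; the last pivot sits in the augmented column, so rank(B) = 4 but rank([B|b]) = 5.
Since the ranks differ, the system is inconsistent.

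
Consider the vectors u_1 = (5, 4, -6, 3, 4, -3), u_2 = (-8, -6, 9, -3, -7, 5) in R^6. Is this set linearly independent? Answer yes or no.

yes

Form the matrix with these vectors as rows and row reduce.
R2 ← R2 + (8/5)·R1: [0, 2/5, -3/5, 9/5, -3/5, 1/5]
2 nonzero rows, so the 2 vectors span a space of dimension 2.
Since 2 = 2, the vectors are linearly independent.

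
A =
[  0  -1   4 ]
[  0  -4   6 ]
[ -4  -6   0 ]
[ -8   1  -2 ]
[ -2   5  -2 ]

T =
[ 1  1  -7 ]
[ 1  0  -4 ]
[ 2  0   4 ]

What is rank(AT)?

First compute AT:
[[  7,   0,  20],
 [  8,   0,  40],
 [-10,  -4,  52],
 [-11,  -8,  44],
 [ -1,  -2, -14]]
Now row reduce the product.
R2 ← R2 − (8/7)·R1: [0, 0, 120/7]
R3 ← R3 + (10/7)·R1: [0, -4, 564/7]
R4 ← R4 + (11/7)·R1: [0, -8, 528/7]
R5 ← R5 + (1/7)·R1: [0, -2, -78/7]
Swap R2 ↔ R3
R4 ← R4 − (2)·R2: [0, 0, -600/7]
R5 ← R5 − (1/2)·R2: [0, 0, -360/7]
R4 ← R4 + (5)·R3: [0, 0, 0]
R5 ← R5 + (3)·R3: [0, 0, 0]
3 nonzero rows, so rank(AT) = 3.

3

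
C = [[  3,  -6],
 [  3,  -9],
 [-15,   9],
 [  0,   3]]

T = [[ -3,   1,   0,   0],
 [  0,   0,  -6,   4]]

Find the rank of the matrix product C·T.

First compute CT:
[[ -9,   3,  36, -24],
 [ -9,   3,  54, -36],
 [ 45, -15, -54,  36],
 [  0,   0, -18,  12]]
Now row reduce the product.
R2 ← R2 − R1: [0, 0, 18, -12]
R3 ← R3 + (5)·R1: [0, 0, 126, -84]
R3 ← R3 − (7)·R2: [0, 0, 0, 0]
R4 ← R4 + R2: [0, 0, 0, 0]
2 nonzero rows, so rank(CT) = 2.

2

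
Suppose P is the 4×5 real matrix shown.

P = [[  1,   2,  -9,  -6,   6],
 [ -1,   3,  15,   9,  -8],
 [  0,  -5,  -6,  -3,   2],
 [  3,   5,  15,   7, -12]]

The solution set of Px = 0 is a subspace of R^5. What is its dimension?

Row reduce to echelon form.
R2 ← R2 + R1: [0, 5, 6, 3, -2]
R4 ← R4 − (3)·R1: [0, -1, 42, 25, -30]
R3 ← R3 + R2: [0, 0, 0, 0, 0]
R4 ← R4 + (1/5)·R2: [0, 0, 216/5, 128/5, -152/5]
Swap R3 ↔ R4
3 nonzero rows, so rank(P) = 3.
P has 5 columns; by rank–nullity, nullity = 5 − 3 = 2.

2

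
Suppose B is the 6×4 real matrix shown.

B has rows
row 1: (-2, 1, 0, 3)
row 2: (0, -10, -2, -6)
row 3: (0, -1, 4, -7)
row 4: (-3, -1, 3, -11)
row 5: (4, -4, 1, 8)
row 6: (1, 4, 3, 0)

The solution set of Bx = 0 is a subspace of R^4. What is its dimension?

Row reduce to echelon form.
R4 ← R4 − (3/2)·R1: [0, -5/2, 3, -31/2]
R5 ← R5 + (2)·R1: [0, -2, 1, 14]
R6 ← R6 + (1/2)·R1: [0, 9/2, 3, 3/2]
R3 ← R3 − (1/10)·R2: [0, 0, 21/5, -32/5]
R4 ← R4 − (1/4)·R2: [0, 0, 7/2, -14]
R5 ← R5 − (1/5)·R2: [0, 0, 7/5, 76/5]
R6 ← R6 + (9/20)·R2: [0, 0, 21/10, -6/5]
R4 ← R4 − (5/6)·R3: [0, 0, 0, -26/3]
R5 ← R5 − (1/3)·R3: [0, 0, 0, 52/3]
R6 ← R6 − (1/2)·R3: [0, 0, 0, 2]
R5 ← R5 + (2)·R4: [0, 0, 0, 0]
R6 ← R6 + (3/13)·R4: [0, 0, 0, 0]
4 nonzero rows, so rank(B) = 4.
B has 4 columns; by rank–nullity, nullity = 4 − 4 = 0.

0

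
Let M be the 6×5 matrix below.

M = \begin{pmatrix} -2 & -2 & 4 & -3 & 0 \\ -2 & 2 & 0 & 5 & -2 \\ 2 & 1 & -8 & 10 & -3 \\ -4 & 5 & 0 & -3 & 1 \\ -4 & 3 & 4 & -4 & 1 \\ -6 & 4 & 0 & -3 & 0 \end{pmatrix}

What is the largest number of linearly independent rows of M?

4

Row reduce to echelon form.
R2 ← R2 − R1: [0, 4, -4, 8, -2]
R3 ← R3 + R1: [0, -1, -4, 7, -3]
R4 ← R4 − (2)·R1: [0, 9, -8, 3, 1]
R5 ← R5 − (2)·R1: [0, 7, -4, 2, 1]
R6 ← R6 − (3)·R1: [0, 10, -12, 6, 0]
R3 ← R3 + (1/4)·R2: [0, 0, -5, 9, -7/2]
R4 ← R4 − (9/4)·R2: [0, 0, 1, -15, 11/2]
R5 ← R5 − (7/4)·R2: [0, 0, 3, -12, 9/2]
R6 ← R6 − (5/2)·R2: [0, 0, -2, -14, 5]
R4 ← R4 + (1/5)·R3: [0, 0, 0, -66/5, 24/5]
R5 ← R5 + (3/5)·R3: [0, 0, 0, -33/5, 12/5]
R6 ← R6 − (2/5)·R3: [0, 0, 0, -88/5, 32/5]
R5 ← R5 − (1/2)·R4: [0, 0, 0, 0, 0]
R6 ← R6 − (4/3)·R4: [0, 0, 0, 0, 0]
Echelon form has 4 nonzero rows, so rank(M) = 4.
The rank gives the maximum number of linearly independent rows: 4.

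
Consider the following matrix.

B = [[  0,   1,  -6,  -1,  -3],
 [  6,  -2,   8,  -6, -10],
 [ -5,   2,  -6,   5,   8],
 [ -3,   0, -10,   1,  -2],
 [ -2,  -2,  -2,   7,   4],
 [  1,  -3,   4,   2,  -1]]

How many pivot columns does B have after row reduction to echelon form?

5

Row reduce to echelon form.
Swap R1 ↔ R2
R3 ← R3 + (5/6)·R1: [0, 1/3, 2/3, 0, -1/3]
R4 ← R4 + (1/2)·R1: [0, -1, -6, -2, -7]
R5 ← R5 + (1/3)·R1: [0, -8/3, 2/3, 5, 2/3]
R6 ← R6 − (1/6)·R1: [0, -8/3, 8/3, 3, 2/3]
R3 ← R3 − (1/3)·R2: [0, 0, 8/3, 1/3, 2/3]
R4 ← R4 + R2: [0, 0, -12, -3, -10]
R5 ← R5 + (8/3)·R2: [0, 0, -46/3, 7/3, -22/3]
R6 ← R6 + (8/3)·R2: [0, 0, -40/3, 1/3, -22/3]
R4 ← R4 + (9/2)·R3: [0, 0, 0, -3/2, -7]
R5 ← R5 + (23/4)·R3: [0, 0, 0, 17/4, -7/2]
R6 ← R6 + (5)·R3: [0, 0, 0, 2, -4]
R5 ← R5 + (17/6)·R4: [0, 0, 0, 0, -70/3]
R6 ← R6 + (4/3)·R4: [0, 0, 0, 0, -40/3]
R6 ← R6 − (4/7)·R5: [0, 0, 0, 0, 0]
Echelon form has 5 nonzero rows, so rank(B) = 5.
Each nonzero row contributes one pivot column: 5 pivot columns.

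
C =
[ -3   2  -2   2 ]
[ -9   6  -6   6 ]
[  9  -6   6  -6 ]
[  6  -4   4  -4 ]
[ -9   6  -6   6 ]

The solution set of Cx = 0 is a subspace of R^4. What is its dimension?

Row reduce to echelon form.
R2 ← R2 − (3)·R1: [0, 0, 0, 0]
R3 ← R3 + (3)·R1: [0, 0, 0, 0]
R4 ← R4 + (2)·R1: [0, 0, 0, 0]
R5 ← R5 − (3)·R1: [0, 0, 0, 0]
1 nonzero row, so rank(C) = 1.
C has 4 columns; by rank–nullity, nullity = 4 − 1 = 3.

3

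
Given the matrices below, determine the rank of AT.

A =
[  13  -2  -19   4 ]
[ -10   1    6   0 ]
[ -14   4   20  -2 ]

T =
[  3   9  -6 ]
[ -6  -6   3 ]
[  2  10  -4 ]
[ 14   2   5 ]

3

First compute AT:
[[ 69, -53,  12],
 [-24, -36,  39],
 [-54,  46,   6]]
Now row reduce the product.
R2 ← R2 + (8/23)·R1: [0, -1252/23, 993/23]
R3 ← R3 + (18/23)·R1: [0, 104/23, 354/23]
R3 ← R3 + (26/313)·R2: [0, 0, 5940/313]
3 nonzero rows, so rank(AT) = 3.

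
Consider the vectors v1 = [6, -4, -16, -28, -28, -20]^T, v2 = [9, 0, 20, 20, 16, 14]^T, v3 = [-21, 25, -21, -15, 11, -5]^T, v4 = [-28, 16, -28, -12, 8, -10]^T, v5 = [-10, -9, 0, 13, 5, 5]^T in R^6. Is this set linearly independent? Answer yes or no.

no

Form the matrix with these vectors as rows and row reduce.
R2 ← R2 − (3/2)·R1: [0, 6, 44, 62, 58, 44]
R3 ← R3 + (7/2)·R1: [0, 11, -77, -113, -87, -75]
R4 ← R4 + (14/3)·R1: [0, -8/3, -308/3, -428/3, -368/3, -310/3]
R5 ← R5 + (5/3)·R1: [0, -47/3, -80/3, -101/3, -125/3, -85/3]
R3 ← R3 − (11/6)·R2: [0, 0, -473/3, -680/3, -580/3, -467/3]
R4 ← R4 + (4/9)·R2: [0, 0, -748/9, -1036/9, -872/9, -754/9]
R5 ← R5 + (47/18)·R2: [0, 0, 794/9, 1154/9, 988/9, 779/9]
R4 ← R4 − (68/129)·R3: [0, 0, 0, 188/43, 216/43, -74/43]
R5 ← R5 + (794/1419)·R3: [0, 0, 0, 658/473, 756/473, -259/473]
R5 ← R5 − (7/22)·R4: [0, 0, 0, 0, 0, 0]
4 nonzero rows, so the 5 vectors span a space of dimension 4.
Since 4 < 5, the vectors are linearly dependent.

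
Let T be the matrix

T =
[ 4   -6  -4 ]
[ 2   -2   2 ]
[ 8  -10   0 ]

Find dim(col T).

2

Row reduce to echelon form.
R2 ← R2 − (1/2)·R1: [0, 1, 4]
R3 ← R3 − (2)·R1: [0, 2, 8]
R3 ← R3 − (2)·R2: [0, 0, 0]
Echelon form has 2 nonzero rows, so rank(T) = 2.
The column space has dimension equal to the rank: 2.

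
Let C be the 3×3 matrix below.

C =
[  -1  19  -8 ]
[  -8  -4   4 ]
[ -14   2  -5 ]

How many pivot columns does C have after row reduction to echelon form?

Row reduce to echelon form.
R2 ← R2 − (8)·R1: [0, -156, 68]
R3 ← R3 − (14)·R1: [0, -264, 107]
R3 ← R3 − (22/13)·R2: [0, 0, -105/13]
Echelon form has 3 nonzero rows, so rank(C) = 3.
Each nonzero row contributes one pivot column: 3 pivot columns.

3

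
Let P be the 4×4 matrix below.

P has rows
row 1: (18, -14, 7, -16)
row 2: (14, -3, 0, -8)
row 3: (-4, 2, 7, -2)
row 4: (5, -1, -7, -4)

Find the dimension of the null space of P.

Row reduce to echelon form.
R2 ← R2 − (7/9)·R1: [0, 71/9, -49/9, 40/9]
R3 ← R3 + (2/9)·R1: [0, -10/9, 77/9, -50/9]
R4 ← R4 − (5/18)·R1: [0, 26/9, -161/18, 4/9]
R3 ← R3 + (10/71)·R2: [0, 0, 553/71, -350/71]
R4 ← R4 − (26/71)·R2: [0, 0, -987/142, -84/71]
R4 ← R4 + (141/158)·R3: [0, 0, 0, -441/79]
4 nonzero rows, so rank(P) = 4.
P has 4 columns; by rank–nullity, nullity = 4 − 4 = 0.

0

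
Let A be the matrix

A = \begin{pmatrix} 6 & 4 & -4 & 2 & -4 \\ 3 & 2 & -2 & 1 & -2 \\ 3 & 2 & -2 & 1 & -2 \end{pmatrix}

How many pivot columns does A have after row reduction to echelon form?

Row reduce to echelon form.
R2 ← R2 − (1/2)·R1: [0, 0, 0, 0, 0]
R3 ← R3 − (1/2)·R1: [0, 0, 0, 0, 0]
Echelon form has 1 nonzero row, so rank(A) = 1.
Each nonzero row contributes one pivot column: 1 pivot columns.

1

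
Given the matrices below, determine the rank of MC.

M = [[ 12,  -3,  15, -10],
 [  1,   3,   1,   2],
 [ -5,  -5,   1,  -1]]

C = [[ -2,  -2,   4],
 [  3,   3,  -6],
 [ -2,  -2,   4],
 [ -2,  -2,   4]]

1

First compute MC:
[[-43, -43,  86],
 [  1,   1,  -2],
 [ -5,  -5,  10]]
Now row reduce the product.
R2 ← R2 + (1/43)·R1: [0, 0, 0]
R3 ← R3 − (5/43)·R1: [0, 0, 0]
1 nonzero row, so rank(MC) = 1.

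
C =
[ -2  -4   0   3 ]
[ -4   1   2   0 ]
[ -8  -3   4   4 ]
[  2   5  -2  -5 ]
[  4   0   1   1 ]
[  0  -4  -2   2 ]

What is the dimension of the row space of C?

3

Row reduce to echelon form.
R2 ← R2 − (2)·R1: [0, 9, 2, -6]
R3 ← R3 − (4)·R1: [0, 13, 4, -8]
R4 ← R4 + R1: [0, 1, -2, -2]
R5 ← R5 + (2)·R1: [0, -8, 1, 7]
R3 ← R3 − (13/9)·R2: [0, 0, 10/9, 2/3]
R4 ← R4 − (1/9)·R2: [0, 0, -20/9, -4/3]
R5 ← R5 + (8/9)·R2: [0, 0, 25/9, 5/3]
R6 ← R6 + (4/9)·R2: [0, 0, -10/9, -2/3]
R4 ← R4 + (2)·R3: [0, 0, 0, 0]
R5 ← R5 − (5/2)·R3: [0, 0, 0, 0]
R6 ← R6 + R3: [0, 0, 0, 0]
Echelon form has 3 nonzero rows, so rank(C) = 3.
The row space has dimension equal to the rank: 3.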